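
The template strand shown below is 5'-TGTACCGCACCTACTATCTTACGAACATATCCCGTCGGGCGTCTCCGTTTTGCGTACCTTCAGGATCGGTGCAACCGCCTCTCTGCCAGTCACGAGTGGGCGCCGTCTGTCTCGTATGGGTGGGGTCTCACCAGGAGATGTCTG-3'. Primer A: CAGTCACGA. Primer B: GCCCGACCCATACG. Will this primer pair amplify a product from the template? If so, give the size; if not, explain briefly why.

Primer B (GCCCGACCCATACG) does not match the top strand, and its reverse complement CGTATGGGTCGGGC does not match either.
With no annealing site for primer B, no amplification occurs.

No product — primer B has no binding site in the template.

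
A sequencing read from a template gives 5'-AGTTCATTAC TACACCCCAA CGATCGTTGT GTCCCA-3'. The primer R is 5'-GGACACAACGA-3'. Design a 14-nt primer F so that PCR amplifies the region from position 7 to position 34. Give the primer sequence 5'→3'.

5'-TTACTACACCCCAA-3'

The reverse primer's reverse complement TCGTTGTGTCC matches the template at positions 24–34; the product starts at position 7.
The forward primer is identical to the top strand over positions 7–20: TTACTACACCCCAA.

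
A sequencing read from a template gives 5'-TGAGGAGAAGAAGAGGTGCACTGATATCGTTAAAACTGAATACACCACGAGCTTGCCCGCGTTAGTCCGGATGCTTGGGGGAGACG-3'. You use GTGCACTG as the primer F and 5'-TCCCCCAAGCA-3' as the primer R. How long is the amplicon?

Scanning the template, GTGCACTG occurs at positions 16–23; this primer anneals to the bottom strand there with its 3' end pointing downstream.
The reverse primer's reverse complement is TGCTTGGGGGA, which matches the template at positions 72–82.
Amplicon spans positions 16–82: 67 bp.

67 bp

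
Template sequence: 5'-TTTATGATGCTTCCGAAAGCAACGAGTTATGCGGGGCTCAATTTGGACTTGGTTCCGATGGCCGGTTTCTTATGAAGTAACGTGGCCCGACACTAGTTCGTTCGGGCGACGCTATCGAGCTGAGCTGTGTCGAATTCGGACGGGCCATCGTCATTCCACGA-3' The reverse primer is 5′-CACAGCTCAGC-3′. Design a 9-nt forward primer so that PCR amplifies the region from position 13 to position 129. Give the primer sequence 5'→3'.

5'-CCGAAAGCA-3'

The reverse primer's reverse complement GCTGAGCTGTG matches the template at positions 119–129; the product starts at position 13.
The forward primer is identical to the top strand over positions 13–21: CCGAAAGCA.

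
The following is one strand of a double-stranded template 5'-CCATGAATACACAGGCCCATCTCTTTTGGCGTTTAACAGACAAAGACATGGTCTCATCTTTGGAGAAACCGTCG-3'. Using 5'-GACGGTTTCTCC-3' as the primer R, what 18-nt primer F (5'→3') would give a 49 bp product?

The reverse primer's reverse complement GGAGAAACCGTC matches the template at positions 62–73, so the product ends at position 73.
A 49 bp product then starts at position 73 − 49 + 1 = 25.
The forward primer is identical to the top strand there: TTTGGCGTTTAACAGACA.

5'-TTTGGCGTTTAACAGACA-3'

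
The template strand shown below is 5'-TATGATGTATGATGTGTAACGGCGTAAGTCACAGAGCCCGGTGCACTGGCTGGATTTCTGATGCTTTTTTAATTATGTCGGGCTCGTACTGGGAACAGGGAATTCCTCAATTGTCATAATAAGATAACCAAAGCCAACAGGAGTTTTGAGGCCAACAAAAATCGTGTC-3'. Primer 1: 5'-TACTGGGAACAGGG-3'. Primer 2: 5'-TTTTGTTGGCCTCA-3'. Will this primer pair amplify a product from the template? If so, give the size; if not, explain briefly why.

Yes — a 74 bp product.

Primer 1 (TACTGGGAACAGGG) matches the top strand at positions 87–100; it acts as a forward primer.
Primer 2's reverse complement is TGAGGCCAACAAAA, matching the top strand at positions 147–160; it acts as a reverse primer.
The 3' ends face each other across positions 87–160, giving a 74 bp product.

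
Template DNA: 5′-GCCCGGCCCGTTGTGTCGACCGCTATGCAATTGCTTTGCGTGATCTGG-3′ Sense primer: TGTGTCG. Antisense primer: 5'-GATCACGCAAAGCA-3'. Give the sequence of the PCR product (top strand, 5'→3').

Scanning the template, TGTGTCG occurs at positions 12–18; this primer anneals to the bottom strand there with its 3' end pointing downstream.
Reverse complement of the reverse primer: TGCTTTGCGTGATC. This occurs on the top strand at positions 32–45.
The product is the template from position 12 through 45 (34 bp).

5'-TGTGTCGACCGCTATGCAATTGCTTTGCGTGATC-3'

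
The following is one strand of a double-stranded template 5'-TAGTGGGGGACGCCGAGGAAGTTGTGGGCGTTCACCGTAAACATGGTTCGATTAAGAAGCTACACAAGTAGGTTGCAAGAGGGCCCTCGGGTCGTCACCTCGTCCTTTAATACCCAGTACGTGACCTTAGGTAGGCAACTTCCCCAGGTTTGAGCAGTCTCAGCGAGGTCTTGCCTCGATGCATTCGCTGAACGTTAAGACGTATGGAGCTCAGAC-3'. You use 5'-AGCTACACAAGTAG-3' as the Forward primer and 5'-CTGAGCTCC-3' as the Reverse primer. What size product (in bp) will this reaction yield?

Scanning the template, AGCTACACAAGTAG occurs at positions 58–71; this primer anneals to the bottom strand there with its 3' end pointing downstream.
Reverse complement of the reverse primer: GGAGCTCAG. This occurs on the top strand at positions 206–214.
Product length = (reverse-primer end) − (forward-primer start) + 1 = 214 − 58 + 1 = 157 bp.

157 bp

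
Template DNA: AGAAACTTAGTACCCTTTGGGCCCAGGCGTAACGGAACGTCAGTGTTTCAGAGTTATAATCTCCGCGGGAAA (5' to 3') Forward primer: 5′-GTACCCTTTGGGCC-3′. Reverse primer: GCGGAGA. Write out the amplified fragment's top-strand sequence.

Forward primer GTACCCTTTGGGCC is found on the top strand at positions 10–23.
Reverse complement of the reverse primer: TCTCCGC. This occurs on the top strand at positions 60–66.
The product is the template from position 10 through 66 (57 bp).

5'-GTACCCTTTGGGCCCAGGCGTAACGGAACGTCAGTGTTTCAGAGTTATAATCTCCGC-3'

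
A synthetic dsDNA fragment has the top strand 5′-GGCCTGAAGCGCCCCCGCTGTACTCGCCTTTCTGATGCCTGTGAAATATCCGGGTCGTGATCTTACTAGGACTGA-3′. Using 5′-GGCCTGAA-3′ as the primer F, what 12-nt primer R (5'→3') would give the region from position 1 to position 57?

The product's 3' end on the top strand is position 57.
The reverse primer anneals to the top strand over positions 46–57, i.e. to ATATCCGGGTCG.
Its sequence written 5'→3' is the reverse complement: CGACCCGGATAT.

5'-CGACCCGGATAT-3'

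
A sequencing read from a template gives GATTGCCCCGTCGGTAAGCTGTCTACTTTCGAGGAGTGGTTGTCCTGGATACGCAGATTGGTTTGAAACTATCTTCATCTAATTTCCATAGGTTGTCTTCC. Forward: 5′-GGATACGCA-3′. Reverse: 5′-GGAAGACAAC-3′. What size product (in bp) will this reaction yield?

Forward primer GGATACGCA is found on the top strand at positions 47–55.
Reverse complement of the reverse primer: GTTGTCTTCC. This occurs on the top strand at positions 92–101.
Product length = (reverse-primer end) − (forward-primer start) + 1 = 101 − 47 + 1 = 55 bp.

55 bp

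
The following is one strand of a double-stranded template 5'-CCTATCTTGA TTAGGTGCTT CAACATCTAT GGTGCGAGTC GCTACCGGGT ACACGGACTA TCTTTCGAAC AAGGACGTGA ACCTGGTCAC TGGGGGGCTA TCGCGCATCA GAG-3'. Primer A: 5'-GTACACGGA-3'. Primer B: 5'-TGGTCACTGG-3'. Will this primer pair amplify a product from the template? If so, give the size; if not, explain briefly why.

No product — both primers anneal to the same strand and extend in the same direction.

Primer A (GTACACGGA) matches the top strand at positions 49–57 (3' end points downstream).
Primer B (TGGTCACTGG) also matches the top strand directly, at positions 84–93 — its reverse complement CCAGTGACCA is not present.
Both primers anneal to the bottom strand with 3' ends pointing the same way, so neither can prime synthesis back toward the other.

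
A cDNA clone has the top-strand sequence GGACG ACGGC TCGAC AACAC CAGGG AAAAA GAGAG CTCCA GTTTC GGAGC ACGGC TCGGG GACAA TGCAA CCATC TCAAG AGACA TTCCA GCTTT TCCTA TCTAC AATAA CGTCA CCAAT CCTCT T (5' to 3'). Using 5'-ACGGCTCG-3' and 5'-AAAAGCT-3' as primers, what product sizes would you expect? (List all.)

The forward primer ACGGCTCG matches the top strand at positions 6–13, 51–58.
The reverse primer's reverse complement is AGCTTTT, matching at positions 90–96.
Each forward site pairs with the reverse site to give a product ending at position 96: sizes 91, 46 bp.

91 bp, 46 bp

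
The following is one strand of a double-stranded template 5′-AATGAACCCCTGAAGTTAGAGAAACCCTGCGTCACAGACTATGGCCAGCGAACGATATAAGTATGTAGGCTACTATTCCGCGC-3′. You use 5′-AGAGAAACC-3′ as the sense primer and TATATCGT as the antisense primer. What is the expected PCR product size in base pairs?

42 bp

Forward primer AGAGAAACC is found on the top strand at positions 18–26.
Reverse complement of the reverse primer: ACGATATA. This occurs on the top strand at positions 52–59.
Amplicon spans positions 18–59: 42 bp.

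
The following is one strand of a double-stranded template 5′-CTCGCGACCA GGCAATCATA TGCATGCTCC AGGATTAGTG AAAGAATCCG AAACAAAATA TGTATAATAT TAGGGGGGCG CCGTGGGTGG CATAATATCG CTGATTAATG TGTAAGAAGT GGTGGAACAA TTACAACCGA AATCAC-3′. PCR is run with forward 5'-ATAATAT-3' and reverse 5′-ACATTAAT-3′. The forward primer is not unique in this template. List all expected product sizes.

The forward primer ATAATAT matches the top strand at positions 64–70, 92–98.
The reverse primer's reverse complement is ATTAATGT, matching at positions 104–111.
Each forward site pairs with the reverse site to give a product ending at position 111: sizes 48, 20 bp.

48 bp, 20 bp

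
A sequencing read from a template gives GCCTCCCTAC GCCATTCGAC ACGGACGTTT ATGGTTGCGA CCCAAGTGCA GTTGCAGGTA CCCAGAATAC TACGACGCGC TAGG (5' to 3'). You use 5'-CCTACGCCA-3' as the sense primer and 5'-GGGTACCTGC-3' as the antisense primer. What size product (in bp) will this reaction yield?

58 bp

Scanning the template, CCTACGCCA occurs at positions 6–14; this primer anneals to the bottom strand there with its 3' end pointing downstream.
Taking the reverse complement of GGGTACCTGC gives GCAGGTACCC, found at positions 54–63 on the template; the primer anneals here to the top strand with its 3' end pointing upstream.
Product length = (reverse-primer end) − (forward-primer start) + 1 = 63 − 6 + 1 = 58 bp.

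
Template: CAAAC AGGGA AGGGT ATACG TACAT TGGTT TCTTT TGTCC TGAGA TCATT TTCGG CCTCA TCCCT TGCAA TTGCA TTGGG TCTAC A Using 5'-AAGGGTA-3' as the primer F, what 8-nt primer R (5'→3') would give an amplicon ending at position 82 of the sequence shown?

The forward primer binds at positions 10–16; the product's 3' end on the top strand is position 82.
The reverse primer anneals to the top strand over positions 75–82, i.e. to ATTGGGTC.
Its sequence written 5'→3' is the reverse complement: GACCCAAT.

5'-GACCCAAT-3'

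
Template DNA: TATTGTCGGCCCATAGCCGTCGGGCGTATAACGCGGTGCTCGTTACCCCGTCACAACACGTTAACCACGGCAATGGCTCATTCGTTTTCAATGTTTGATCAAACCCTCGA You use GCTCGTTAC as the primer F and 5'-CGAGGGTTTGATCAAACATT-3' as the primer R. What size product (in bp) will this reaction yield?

Scanning the template, GCTCGTTAC occurs at positions 38–46; this primer anneals to the bottom strand there with its 3' end pointing downstream.
Reverse complement of the reverse primer: AATGTTTGATCAAACCCTCG. This occurs on the top strand at positions 90–109.
The product runs from position 38 to position 109, so its length is 109 − 38 + 1 = 72 bp.

72 bp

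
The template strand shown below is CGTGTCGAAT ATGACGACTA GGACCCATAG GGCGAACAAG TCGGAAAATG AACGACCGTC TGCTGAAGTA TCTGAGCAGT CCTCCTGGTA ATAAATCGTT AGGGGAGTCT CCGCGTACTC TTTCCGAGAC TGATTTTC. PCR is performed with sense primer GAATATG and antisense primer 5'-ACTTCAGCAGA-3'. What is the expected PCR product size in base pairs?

63 bp

The forward primer matches the template at positions 7–13.
Taking the reverse complement of ACTTCAGCAGA gives TCTGCTGAAGT, found at positions 59–69 on the template; the primer anneals here to the top strand with its 3' end pointing upstream.
Amplicon spans positions 7–69: 63 bp.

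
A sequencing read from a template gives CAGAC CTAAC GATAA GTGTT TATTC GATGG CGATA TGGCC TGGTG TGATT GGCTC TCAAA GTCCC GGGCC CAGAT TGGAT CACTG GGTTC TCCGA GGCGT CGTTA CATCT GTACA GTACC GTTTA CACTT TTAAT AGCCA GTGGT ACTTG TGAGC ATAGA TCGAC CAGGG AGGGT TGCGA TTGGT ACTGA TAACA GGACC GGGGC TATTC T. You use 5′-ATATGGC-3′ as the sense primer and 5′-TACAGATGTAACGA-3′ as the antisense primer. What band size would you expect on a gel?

81 bp

Scanning the template, ATATGGC occurs at positions 33–39; this primer anneals to the bottom strand there with its 3' end pointing downstream.
The reverse primer's reverse complement is TCGTTACATCTGTA, which matches the template at positions 100–113.
Product length = (reverse-primer end) − (forward-primer start) + 1 = 113 − 33 + 1 = 81 bp.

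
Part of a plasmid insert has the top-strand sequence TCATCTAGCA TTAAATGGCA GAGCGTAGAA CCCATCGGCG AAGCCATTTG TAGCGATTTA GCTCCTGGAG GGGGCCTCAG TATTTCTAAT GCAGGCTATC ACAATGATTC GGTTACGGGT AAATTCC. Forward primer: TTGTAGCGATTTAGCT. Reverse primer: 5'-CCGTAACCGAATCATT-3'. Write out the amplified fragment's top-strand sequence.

5'-TTGTAGCGATTTAGCTCCTGGAGGGGGCCTCAGTATTTCTAATGCAGGCTATCACAATGATTCGGTTACGG-3'

Scanning the template, TTGTAGCGATTTAGCT occurs at positions 48–63; this primer anneals to the bottom strand there with its 3' end pointing downstream.
Reverse complement of the reverse primer: AATGATTCGGTTACGG. This occurs on the top strand at positions 103–118.
The product is the template from position 48 through 118 (71 bp).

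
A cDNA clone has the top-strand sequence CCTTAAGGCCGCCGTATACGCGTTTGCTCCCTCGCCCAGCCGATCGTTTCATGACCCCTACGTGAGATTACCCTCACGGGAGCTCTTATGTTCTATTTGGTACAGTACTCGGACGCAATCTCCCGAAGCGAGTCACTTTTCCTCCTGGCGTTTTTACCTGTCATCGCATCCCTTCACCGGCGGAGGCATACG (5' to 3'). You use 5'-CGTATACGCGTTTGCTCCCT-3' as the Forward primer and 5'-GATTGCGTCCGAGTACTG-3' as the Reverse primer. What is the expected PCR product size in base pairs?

The forward primer matches the template at positions 13–32.
The reverse primer's reverse complement is CAGTACTCGGACGCAATC, which matches the template at positions 103–120.
The product runs from position 13 to position 120, so its length is 120 − 13 + 1 = 108 bp.

108 bp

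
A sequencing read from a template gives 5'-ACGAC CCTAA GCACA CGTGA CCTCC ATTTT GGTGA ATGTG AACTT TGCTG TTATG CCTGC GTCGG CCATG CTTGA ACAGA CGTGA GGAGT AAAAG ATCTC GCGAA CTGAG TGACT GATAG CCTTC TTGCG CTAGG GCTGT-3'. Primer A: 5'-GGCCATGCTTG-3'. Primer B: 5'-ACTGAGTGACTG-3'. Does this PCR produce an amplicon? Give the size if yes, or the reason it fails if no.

No product — both primers anneal to the same strand and extend in the same direction.

Primer A (GGCCATGCTTG) matches the top strand at positions 64–74 (3' end points downstream).
Primer B (ACTGAGTGACTG) also matches the top strand directly, at positions 105–116 — its reverse complement CAGTCACTCAGT is not present.
Both primers anneal to the bottom strand with 3' ends pointing the same way, so neither can prime synthesis back toward the other.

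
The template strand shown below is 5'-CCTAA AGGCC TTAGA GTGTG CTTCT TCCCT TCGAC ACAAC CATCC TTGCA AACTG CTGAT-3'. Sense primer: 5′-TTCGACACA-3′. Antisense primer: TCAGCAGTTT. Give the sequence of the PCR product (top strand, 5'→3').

5'-TTCGACACAACCATCCTTGCAAACTGCTGA-3'

Forward primer TTCGACACA is found on the top strand at positions 30–38.
Reverse complement of the reverse primer: AAACTGCTGA. This occurs on the top strand at positions 50–59.
The product is the template from position 30 through 59 (30 bp).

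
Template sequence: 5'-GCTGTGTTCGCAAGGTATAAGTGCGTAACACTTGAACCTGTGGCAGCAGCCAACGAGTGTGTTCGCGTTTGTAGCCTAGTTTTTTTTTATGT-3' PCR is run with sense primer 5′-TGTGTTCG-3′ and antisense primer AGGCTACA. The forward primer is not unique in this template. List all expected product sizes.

The forward primer TGTGTTCG matches the top strand at positions 3–10, 58–65.
The reverse primer's reverse complement is TGTAGCCT, matching at positions 70–77.
Each forward site pairs with the reverse site to give a product ending at position 77: sizes 75, 20 bp.

75 bp, 20 bp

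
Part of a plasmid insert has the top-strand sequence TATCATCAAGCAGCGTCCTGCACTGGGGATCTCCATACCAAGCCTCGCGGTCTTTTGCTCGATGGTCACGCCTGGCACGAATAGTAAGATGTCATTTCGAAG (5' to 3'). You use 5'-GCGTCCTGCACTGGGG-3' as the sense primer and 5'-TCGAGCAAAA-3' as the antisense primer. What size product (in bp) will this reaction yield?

50 bp

Forward primer GCGTCCTGCACTGGGG is found on the top strand at positions 13–28.
Taking the reverse complement of TCGAGCAAAA gives TTTTGCTCGA, found at positions 53–62 on the template; the primer anneals here to the top strand with its 3' end pointing upstream.
Product length = (reverse-primer end) − (forward-primer start) + 1 = 62 − 13 + 1 = 50 bp.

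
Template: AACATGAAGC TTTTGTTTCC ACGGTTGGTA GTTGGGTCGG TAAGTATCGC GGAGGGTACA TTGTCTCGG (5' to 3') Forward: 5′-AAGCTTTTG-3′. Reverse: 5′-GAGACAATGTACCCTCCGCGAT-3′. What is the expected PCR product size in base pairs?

The forward primer matches the template at positions 7–15.
Reverse complement of the reverse primer: ATCGCGGAGGGTACATTGTCTC. This occurs on the top strand at positions 46–67.
Product length = (reverse-primer end) − (forward-primer start) + 1 = 67 − 7 + 1 = 61 bp.

61 bp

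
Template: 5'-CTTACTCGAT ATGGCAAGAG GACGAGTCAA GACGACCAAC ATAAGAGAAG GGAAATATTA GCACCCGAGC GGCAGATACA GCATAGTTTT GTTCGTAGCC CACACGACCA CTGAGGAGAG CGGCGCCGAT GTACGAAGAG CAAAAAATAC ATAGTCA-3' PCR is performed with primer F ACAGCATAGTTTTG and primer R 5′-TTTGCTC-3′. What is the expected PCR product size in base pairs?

67 bp

Scanning the template, ACAGCATAGTTTTG occurs at positions 78–91; this primer anneals to the bottom strand there with its 3' end pointing downstream.
Reverse complement of the reverse primer: GAGCAAA. This occurs on the top strand at positions 138–144.
The product runs from position 78 to position 144, so its length is 144 − 78 + 1 = 67 bp.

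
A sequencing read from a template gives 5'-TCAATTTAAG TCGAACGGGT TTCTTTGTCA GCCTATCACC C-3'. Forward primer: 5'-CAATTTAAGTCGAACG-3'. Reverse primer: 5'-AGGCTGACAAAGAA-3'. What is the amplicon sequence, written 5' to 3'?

Scanning the template, CAATTTAAGTCGAACG occurs at positions 2–17; this primer anneals to the bottom strand there with its 3' end pointing downstream.
Reverse complement of the reverse primer: TTCTTTGTCAGCCT. This occurs on the top strand at positions 21–34.
The product is the template from position 2 through 34 (33 bp).

5'-CAATTTAAGTCGAACGGGTTTCTTTGTCAGCCT-3'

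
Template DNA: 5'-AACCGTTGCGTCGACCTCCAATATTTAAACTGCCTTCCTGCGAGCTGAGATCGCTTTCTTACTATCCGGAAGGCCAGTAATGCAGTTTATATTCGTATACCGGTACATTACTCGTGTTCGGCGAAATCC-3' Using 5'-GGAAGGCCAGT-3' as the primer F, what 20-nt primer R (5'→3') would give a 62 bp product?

5'-GGATTTCGCCGAACACGAGT-3'

The forward primer binds at positions 68–78, so a 62 bp product ends at position 68 + 62 − 1 = 129.
The reverse primer anneals to the top strand over positions 110–129, i.e. to ACTCGTGTTCGGCGAAATCC.
Its sequence written 5'→3' is the reverse complement: GGATTTCGCCGAACACGAGT.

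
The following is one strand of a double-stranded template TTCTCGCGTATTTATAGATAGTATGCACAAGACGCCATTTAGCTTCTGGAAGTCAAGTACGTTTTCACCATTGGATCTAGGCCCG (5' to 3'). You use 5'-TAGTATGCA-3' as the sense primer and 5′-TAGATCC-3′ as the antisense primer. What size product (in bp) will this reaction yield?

61 bp

The forward primer matches the template at positions 19–27.
The reverse primer's reverse complement is GGATCTA, which matches the template at positions 73–79.
Amplicon spans positions 19–79: 61 bp.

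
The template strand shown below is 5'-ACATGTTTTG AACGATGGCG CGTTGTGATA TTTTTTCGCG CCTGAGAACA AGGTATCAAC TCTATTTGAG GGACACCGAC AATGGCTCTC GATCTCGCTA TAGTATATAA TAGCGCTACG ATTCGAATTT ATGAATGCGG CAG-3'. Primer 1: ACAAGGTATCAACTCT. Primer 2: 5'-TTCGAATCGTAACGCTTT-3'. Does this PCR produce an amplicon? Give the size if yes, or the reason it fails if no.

No product — primer 2 has no binding site in the template.

Primer 2 (TTCGAATCGTAACGCTTT) does not match the top strand, and its reverse complement AAAGCGTTACGATTCGAA does not match either.
With no annealing site for primer 2, no amplification occurs.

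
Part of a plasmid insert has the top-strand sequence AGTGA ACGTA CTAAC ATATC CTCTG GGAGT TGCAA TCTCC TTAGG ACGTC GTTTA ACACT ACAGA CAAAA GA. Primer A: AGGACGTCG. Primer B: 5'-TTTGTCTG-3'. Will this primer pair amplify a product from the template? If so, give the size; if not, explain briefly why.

Primer A (AGGACGTCG) matches the top strand at positions 43–51; it acts as a forward primer.
Primer B's reverse complement is CAGACAAA, matching the top strand at positions 62–69; it acts as a reverse primer.
The 3' ends face each other across positions 43–69, giving a 27 bp product.

Yes — a 27 bp product.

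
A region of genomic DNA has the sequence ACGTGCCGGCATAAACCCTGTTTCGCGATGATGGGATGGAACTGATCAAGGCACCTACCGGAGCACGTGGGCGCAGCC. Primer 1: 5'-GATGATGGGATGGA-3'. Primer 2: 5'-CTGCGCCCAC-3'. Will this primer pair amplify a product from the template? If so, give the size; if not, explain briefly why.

Primer 1 (GATGATGGGATGGA) matches the top strand at positions 27–40; it acts as a forward primer.
Primer 2's reverse complement is GTGGGCGCAG, matching the top strand at positions 67–76; it acts as a reverse primer.
The 3' ends face each other across positions 27–76, giving a 50 bp product.

Yes — a 50 bp product.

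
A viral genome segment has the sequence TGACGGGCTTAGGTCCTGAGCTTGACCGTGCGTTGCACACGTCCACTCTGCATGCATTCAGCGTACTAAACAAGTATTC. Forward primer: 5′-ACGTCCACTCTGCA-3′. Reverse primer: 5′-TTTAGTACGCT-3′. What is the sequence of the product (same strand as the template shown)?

Scanning the template, ACGTCCACTCTGCA occurs at positions 39–52; this primer anneals to the bottom strand there with its 3' end pointing downstream.
Taking the reverse complement of TTTAGTACGCT gives AGCGTACTAAA, found at positions 60–70 on the template; the primer anneals here to the top strand with its 3' end pointing upstream.
The product is the template from position 39 through 70 (32 bp).

5'-ACGTCCACTCTGCATGCATTCAGCGTACTAAA-3'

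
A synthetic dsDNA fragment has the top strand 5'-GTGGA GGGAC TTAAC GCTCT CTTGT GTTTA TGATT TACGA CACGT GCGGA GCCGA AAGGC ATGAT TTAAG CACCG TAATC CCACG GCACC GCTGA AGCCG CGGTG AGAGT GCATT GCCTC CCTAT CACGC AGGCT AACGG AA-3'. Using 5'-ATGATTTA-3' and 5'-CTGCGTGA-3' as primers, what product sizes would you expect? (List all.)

The forward primer ATGATTTA matches the top strand at positions 30–37, 61–68.
The reverse primer's reverse complement is TCACGCAG, matching at positions 125–132.
Each forward site pairs with the reverse site to give a product ending at position 132: sizes 103, 72 bp.

103 bp, 72 bp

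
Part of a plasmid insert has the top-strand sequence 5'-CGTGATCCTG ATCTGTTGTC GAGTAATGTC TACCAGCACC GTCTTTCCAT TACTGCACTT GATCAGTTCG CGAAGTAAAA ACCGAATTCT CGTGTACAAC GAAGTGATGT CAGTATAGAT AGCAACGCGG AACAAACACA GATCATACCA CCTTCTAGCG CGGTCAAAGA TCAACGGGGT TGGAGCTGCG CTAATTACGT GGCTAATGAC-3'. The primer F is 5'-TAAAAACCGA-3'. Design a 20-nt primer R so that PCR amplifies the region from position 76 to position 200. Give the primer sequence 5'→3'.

5'-ACGTAATTAGCGCAGCTCCA-3'

The product's 3' end on the top strand is position 200.
The reverse primer anneals to the top strand over positions 181–200, i.e. to TGGAGCTGCGCTAATTACGT.
Its sequence written 5'→3' is the reverse complement: ACGTAATTAGCGCAGCTCCA.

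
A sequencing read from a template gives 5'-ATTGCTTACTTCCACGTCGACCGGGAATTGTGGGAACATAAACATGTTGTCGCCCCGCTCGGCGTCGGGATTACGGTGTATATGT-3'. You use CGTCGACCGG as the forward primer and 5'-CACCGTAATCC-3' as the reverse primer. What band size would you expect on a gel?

Scanning the template, CGTCGACCGG occurs at positions 15–24; this primer anneals to the bottom strand there with its 3' end pointing downstream.
The reverse primer's reverse complement is GGATTACGGTG, which matches the template at positions 68–78.
Amplicon spans positions 15–78: 64 bp.

64 bp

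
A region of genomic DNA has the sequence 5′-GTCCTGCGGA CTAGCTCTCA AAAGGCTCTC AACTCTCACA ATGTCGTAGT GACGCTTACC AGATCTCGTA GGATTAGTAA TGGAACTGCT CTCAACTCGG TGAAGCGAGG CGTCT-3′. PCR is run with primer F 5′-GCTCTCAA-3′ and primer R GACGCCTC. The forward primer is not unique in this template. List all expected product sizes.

101 bp, 90 bp, 27 bp

The forward primer GCTCTCAA matches the top strand at positions 14–21, 25–32, 88–95.
The reverse primer's reverse complement is GAGGCGTC, matching at positions 107–114.
Each forward site pairs with the reverse site to give a product ending at position 114: sizes 101, 90, 27 bp.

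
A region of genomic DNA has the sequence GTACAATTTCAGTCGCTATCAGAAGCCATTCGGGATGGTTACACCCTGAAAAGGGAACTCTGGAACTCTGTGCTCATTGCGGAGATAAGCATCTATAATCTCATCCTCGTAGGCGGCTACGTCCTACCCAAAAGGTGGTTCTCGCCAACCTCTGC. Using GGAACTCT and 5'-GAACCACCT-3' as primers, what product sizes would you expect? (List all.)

88 bp, 80 bp

The forward primer GGAACTCT matches the top strand at positions 54–61, 62–69.
The reverse primer's reverse complement is AGGTGGTTC, matching at positions 133–141.
Each forward site pairs with the reverse site to give a product ending at position 141: sizes 88, 80 bp.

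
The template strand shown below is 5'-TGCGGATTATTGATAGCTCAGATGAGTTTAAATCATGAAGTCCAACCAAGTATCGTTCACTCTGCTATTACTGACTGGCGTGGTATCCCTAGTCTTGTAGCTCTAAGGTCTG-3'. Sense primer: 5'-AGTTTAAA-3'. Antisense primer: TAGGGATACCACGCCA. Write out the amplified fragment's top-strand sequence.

Scanning the template, AGTTTAAA occurs at positions 25–32; this primer anneals to the bottom strand there with its 3' end pointing downstream.
Taking the reverse complement of TAGGGATACCACGCCA gives TGGCGTGGTATCCCTA, found at positions 76–91 on the template; the primer anneals here to the top strand with its 3' end pointing upstream.
The product is the template from position 25 through 91 (67 bp).

5'-AGTTTAAATCATGAAGTCCAACCAAGTATCGTTCACTCTGCTATTACTGACTGGCGTGGTATCCCTA-3'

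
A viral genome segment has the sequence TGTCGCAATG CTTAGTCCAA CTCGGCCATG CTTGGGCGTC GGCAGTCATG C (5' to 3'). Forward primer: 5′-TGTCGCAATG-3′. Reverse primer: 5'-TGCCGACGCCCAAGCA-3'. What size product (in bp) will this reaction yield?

44 bp

Scanning the template, TGTCGCAATG occurs at positions 1–10; this primer anneals to the bottom strand there with its 3' end pointing downstream.
Taking the reverse complement of TGCCGACGCCCAAGCA gives TGCTTGGGCGTCGGCA, found at positions 29–44 on the template; the primer anneals here to the top strand with its 3' end pointing upstream.
Product length = (reverse-primer end) − (forward-primer start) + 1 = 44 − 1 + 1 = 44 bp.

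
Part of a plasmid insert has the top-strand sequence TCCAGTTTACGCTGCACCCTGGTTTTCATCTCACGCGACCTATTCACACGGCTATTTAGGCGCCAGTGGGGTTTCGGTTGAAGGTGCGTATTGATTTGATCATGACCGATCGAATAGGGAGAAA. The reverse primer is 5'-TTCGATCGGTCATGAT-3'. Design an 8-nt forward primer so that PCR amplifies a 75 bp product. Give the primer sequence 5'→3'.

The reverse primer's reverse complement ATCATGACCGATCGAA matches the template at positions 99–114, so the product ends at position 114.
A 75 bp product then starts at position 114 − 75 + 1 = 40.
The forward primer is identical to the top strand there: CTATTCAC.

5'-CTATTCAC-3'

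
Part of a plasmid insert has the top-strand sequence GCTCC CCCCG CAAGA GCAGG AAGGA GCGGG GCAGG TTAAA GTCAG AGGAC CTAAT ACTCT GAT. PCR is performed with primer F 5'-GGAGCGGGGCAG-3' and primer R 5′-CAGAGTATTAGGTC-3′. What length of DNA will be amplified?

Scanning the template, GGAGCGGGGCAG occurs at positions 23–34; this primer anneals to the bottom strand there with its 3' end pointing downstream.
The reverse primer's reverse complement is GACCTAATACTCTG, which matches the template at positions 48–61.
Product length = (reverse-primer end) − (forward-primer start) + 1 = 61 − 23 + 1 = 39 bp.

39 bp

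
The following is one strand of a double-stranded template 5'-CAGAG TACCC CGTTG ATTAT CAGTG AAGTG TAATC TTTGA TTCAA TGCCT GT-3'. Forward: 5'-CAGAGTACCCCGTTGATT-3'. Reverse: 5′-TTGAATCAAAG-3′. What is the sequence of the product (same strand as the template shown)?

Forward primer CAGAGTACCCCGTTGATT is found on the top strand at positions 1–18.
Reverse complement of the reverse primer: CTTTGATTCAA. This occurs on the top strand at positions 35–45.
The product is the template from position 1 through 45 (45 bp).

5'-CAGAGTACCCCGTTGATTATCAGTGAAGTGTAATCTTTGATTCAA-3'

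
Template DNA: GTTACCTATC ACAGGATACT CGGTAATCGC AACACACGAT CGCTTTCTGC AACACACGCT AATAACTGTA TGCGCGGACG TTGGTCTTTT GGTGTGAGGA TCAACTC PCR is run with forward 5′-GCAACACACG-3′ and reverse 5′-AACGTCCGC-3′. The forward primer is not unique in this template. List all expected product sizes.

54 bp, 34 bp

The forward primer GCAACACACG matches the top strand at positions 29–38, 49–58.
The reverse primer's reverse complement is GCGGACGTT, matching at positions 74–82.
Each forward site pairs with the reverse site to give a product ending at position 82: sizes 54, 34 bp.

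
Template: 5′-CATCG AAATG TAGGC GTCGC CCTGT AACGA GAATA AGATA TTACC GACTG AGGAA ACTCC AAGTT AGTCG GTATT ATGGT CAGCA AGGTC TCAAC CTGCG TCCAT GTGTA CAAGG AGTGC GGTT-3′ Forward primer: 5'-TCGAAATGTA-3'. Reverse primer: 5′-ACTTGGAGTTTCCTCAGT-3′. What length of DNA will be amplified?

62 bp

Forward primer TCGAAATGTA is found on the top strand at positions 3–12.
The reverse primer's reverse complement is ACTGAGGAAACTCCAAGT, which matches the template at positions 47–64.
The product runs from position 3 to position 64, so its length is 64 − 3 + 1 = 62 bp.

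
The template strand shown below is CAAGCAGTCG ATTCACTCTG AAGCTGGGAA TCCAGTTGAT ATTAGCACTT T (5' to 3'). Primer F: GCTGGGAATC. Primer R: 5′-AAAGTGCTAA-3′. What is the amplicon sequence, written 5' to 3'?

5'-GCTGGGAATCCAGTTGATATTAGCACTTT-3'

Forward primer GCTGGGAATC is found on the top strand at positions 23–32.
Taking the reverse complement of AAAGTGCTAA gives TTAGCACTTT, found at positions 42–51 on the template; the primer anneals here to the top strand with its 3' end pointing upstream.
The product is the template from position 23 through 51 (29 bp).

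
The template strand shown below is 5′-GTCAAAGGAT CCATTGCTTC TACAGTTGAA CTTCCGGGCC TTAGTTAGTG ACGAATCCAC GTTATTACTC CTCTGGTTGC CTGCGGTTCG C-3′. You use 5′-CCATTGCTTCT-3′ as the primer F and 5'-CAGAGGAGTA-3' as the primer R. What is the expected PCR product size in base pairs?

65 bp

Scanning the template, CCATTGCTTCT occurs at positions 11–21; this primer anneals to the bottom strand there with its 3' end pointing downstream.
Taking the reverse complement of CAGAGGAGTA gives TACTCCTCTG, found at positions 66–75 on the template; the primer anneals here to the top strand with its 3' end pointing upstream.
Product length = (reverse-primer end) − (forward-primer start) + 1 = 75 − 11 + 1 = 65 bp.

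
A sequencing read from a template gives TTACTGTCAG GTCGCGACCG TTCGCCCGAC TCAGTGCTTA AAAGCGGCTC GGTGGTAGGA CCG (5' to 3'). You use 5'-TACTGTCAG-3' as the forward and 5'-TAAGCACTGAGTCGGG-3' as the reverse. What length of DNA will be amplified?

Scanning the template, TACTGTCAG occurs at positions 2–10; this primer anneals to the bottom strand there with its 3' end pointing downstream.
Taking the reverse complement of TAAGCACTGAGTCGGG gives CCCGACTCAGTGCTTA, found at positions 25–40 on the template; the primer anneals here to the top strand with its 3' end pointing upstream.
Product length = (reverse-primer end) − (forward-primer start) + 1 = 40 − 2 + 1 = 39 bp.

39 bp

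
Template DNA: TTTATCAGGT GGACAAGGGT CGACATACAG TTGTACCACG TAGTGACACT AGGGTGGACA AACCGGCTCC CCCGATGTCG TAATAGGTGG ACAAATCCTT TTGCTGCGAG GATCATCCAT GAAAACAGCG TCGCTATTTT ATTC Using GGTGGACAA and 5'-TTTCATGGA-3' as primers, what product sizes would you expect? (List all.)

117 bp, 72 bp, 39 bp

The forward primer GGTGGACAA matches the top strand at positions 8–16, 53–61, 86–94.
The reverse primer's reverse complement is TCCATGAAA, matching at positions 116–124.
Each forward site pairs with the reverse site to give a product ending at position 124: sizes 117, 72, 39 bp.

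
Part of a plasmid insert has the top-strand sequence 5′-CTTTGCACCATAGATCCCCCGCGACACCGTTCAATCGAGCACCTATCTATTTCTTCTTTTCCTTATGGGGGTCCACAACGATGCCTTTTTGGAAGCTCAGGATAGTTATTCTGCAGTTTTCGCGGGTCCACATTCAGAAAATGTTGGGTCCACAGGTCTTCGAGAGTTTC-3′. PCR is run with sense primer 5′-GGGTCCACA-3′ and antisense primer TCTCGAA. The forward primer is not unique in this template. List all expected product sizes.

The forward primer GGGTCCACA matches the top strand at positions 69–77, 124–132, 146–154.
The reverse primer's reverse complement is TTCGAGA, matching at positions 159–165.
Each forward site pairs with the reverse site to give a product ending at position 165: sizes 97, 42, 20 bp.

97 bp, 42 bp, 20 bp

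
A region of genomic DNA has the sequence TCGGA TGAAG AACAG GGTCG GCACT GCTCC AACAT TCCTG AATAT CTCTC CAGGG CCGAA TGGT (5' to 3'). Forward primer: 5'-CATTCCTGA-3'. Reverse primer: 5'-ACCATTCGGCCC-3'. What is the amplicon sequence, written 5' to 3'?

5'-CATTCCTGAATATCTCTCCAGGGCCGAATGGT-3'

The forward primer matches the template at positions 33–41.
Reverse complement of the reverse primer: GGGCCGAATGGT. This occurs on the top strand at positions 53–64.
The product is the template from position 33 through 64 (32 bp).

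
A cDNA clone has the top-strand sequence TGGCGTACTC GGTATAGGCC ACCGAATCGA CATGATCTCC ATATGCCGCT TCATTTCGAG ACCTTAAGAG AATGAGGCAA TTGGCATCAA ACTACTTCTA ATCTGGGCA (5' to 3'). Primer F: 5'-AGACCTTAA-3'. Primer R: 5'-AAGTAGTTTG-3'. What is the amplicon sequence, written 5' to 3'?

Forward primer AGACCTTAA is found on the top strand at positions 59–67.
The reverse primer's reverse complement is CAAACTACTT, which matches the template at positions 88–97.
The product is the template from position 59 through 97 (39 bp).

5'-AGACCTTAAGAGAATGAGGCAATTGGCATCAAACTACTT-3'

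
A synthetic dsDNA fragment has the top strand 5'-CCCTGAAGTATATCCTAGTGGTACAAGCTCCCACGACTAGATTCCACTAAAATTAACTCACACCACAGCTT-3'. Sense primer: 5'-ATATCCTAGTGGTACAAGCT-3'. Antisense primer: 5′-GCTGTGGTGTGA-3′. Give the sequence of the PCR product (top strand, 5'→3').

Scanning the template, ATATCCTAGTGGTACAAGCT occurs at positions 10–29; this primer anneals to the bottom strand there with its 3' end pointing downstream.
Taking the reverse complement of GCTGTGGTGTGA gives TCACACCACAGC, found at positions 58–69 on the template; the primer anneals here to the top strand with its 3' end pointing upstream.
The product is the template from position 10 through 69 (60 bp).

5'-ATATCCTAGTGGTACAAGCTCCCACGACTAGATTCCACTAAAATTAACTCACACCACAGC-3'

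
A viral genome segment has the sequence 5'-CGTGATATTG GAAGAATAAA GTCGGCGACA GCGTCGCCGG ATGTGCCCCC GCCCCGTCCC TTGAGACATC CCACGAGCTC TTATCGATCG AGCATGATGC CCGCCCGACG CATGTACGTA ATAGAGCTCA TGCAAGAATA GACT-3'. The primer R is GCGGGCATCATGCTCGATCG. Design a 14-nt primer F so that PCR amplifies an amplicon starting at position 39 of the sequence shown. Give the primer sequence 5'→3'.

The reverse primer's reverse complement CGATCGAGCATGATGCCCGC matches the template at positions 85–104; the product starts at position 39.
The forward primer is identical to the top strand over positions 39–52: GGATGTGCCCCCGC.

5'-GGATGTGCCCCCGC-3'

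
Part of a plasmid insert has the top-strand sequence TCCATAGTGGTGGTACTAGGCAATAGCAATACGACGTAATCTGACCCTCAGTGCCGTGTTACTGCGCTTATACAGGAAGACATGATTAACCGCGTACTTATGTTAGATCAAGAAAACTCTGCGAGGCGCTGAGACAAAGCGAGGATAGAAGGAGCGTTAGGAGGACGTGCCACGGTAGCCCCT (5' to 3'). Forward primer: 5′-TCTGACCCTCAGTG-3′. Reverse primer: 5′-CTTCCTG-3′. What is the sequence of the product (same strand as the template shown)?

Forward primer TCTGACCCTCAGTG is found on the top strand at positions 40–53.
Reverse complement of the reverse primer: CAGGAAG. This occurs on the top strand at positions 73–79.
The product is the template from position 40 through 79 (40 bp).

5'-TCTGACCCTCAGTGCCGTGTTACTGCGCTTATACAGGAAG-3'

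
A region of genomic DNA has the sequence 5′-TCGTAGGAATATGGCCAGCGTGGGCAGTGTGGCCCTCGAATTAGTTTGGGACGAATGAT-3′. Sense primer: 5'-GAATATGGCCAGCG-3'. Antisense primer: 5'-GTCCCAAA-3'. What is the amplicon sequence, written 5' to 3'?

5'-GAATATGGCCAGCGTGGGCAGTGTGGCCCTCGAATTAGTTTGGGAC-3'

Scanning the template, GAATATGGCCAGCG occurs at positions 7–20; this primer anneals to the bottom strand there with its 3' end pointing downstream.
Taking the reverse complement of GTCCCAAA gives TTTGGGAC, found at positions 45–52 on the template; the primer anneals here to the top strand with its 3' end pointing upstream.
The product is the template from position 7 through 52 (46 bp).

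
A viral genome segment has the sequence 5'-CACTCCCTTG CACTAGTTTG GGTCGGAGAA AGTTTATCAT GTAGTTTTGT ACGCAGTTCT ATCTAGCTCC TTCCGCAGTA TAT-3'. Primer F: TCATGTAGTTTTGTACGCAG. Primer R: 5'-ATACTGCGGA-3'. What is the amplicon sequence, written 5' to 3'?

5'-TCATGTAGTTTTGTACGCAGTTCTATCTAGCTCCTTCCGCAGTAT-3'

The forward primer matches the template at positions 37–56.
Taking the reverse complement of ATACTGCGGA gives TCCGCAGTAT, found at positions 72–81 on the template; the primer anneals here to the top strand with its 3' end pointing upstream.
The product is the template from position 37 through 81 (45 bp).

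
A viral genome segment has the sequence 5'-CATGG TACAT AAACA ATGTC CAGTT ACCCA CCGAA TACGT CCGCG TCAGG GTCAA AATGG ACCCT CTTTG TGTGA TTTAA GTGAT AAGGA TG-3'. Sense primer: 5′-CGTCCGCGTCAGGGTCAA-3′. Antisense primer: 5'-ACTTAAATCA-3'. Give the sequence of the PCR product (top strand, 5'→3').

5'-CGTCCGCGTCAGGGTCAAAATGGACCCTCTTTGTGTGATTTAAGT-3'

Scanning the template, CGTCCGCGTCAGGGTCAA occurs at positions 38–55; this primer anneals to the bottom strand there with its 3' end pointing downstream.
The reverse primer's reverse complement is TGATTTAAGT, which matches the template at positions 73–82.
The product is the template from position 38 through 82 (45 bp).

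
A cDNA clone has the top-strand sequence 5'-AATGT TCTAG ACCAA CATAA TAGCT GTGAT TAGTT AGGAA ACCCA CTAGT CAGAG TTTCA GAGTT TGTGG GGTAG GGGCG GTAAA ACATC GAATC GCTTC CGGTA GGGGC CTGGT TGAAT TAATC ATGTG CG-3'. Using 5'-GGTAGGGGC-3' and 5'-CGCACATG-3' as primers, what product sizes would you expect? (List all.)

The forward primer GGTAGGGGC matches the top strand at positions 71–79, 102–110.
The reverse primer's reverse complement is CATGTGCG, matching at positions 125–132.
Each forward site pairs with the reverse site to give a product ending at position 132: sizes 62, 31 bp.

62 bp, 31 bp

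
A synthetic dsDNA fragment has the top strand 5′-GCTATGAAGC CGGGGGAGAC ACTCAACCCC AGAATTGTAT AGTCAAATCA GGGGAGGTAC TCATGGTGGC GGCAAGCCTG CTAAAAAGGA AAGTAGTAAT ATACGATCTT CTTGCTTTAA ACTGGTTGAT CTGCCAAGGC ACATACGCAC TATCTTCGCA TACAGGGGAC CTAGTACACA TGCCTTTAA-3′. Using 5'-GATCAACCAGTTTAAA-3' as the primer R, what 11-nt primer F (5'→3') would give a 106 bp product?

The reverse primer's reverse complement TTTAAACTGGTTGATC matches the template at positions 116–131, so the product ends at position 131.
A 106 bp product then starts at position 131 − 106 + 1 = 26.
The forward primer is identical to the top strand there: ACCCCAGAATT.

5'-ACCCCAGAATT-3'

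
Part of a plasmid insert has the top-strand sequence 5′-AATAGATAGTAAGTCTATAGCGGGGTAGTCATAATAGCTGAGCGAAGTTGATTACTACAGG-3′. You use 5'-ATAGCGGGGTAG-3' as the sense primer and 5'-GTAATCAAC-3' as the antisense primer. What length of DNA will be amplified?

The forward primer matches the template at positions 17–28.
Taking the reverse complement of GTAATCAAC gives GTTGATTAC, found at positions 47–55 on the template; the primer anneals here to the top strand with its 3' end pointing upstream.
Amplicon spans positions 17–55: 39 bp.

39 bp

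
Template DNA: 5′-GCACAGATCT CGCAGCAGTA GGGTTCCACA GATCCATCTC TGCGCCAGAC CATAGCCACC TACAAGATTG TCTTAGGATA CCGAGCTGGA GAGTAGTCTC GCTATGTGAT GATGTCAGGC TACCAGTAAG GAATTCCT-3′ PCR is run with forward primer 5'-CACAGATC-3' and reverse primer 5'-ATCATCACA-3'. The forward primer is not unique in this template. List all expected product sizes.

The forward primer CACAGATC matches the top strand at positions 2–9, 27–34.
The reverse primer's reverse complement is TGTGATGAT, matching at positions 105–113.
Each forward site pairs with the reverse site to give a product ending at position 113: sizes 112, 87 bp.

112 bp, 87 bp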